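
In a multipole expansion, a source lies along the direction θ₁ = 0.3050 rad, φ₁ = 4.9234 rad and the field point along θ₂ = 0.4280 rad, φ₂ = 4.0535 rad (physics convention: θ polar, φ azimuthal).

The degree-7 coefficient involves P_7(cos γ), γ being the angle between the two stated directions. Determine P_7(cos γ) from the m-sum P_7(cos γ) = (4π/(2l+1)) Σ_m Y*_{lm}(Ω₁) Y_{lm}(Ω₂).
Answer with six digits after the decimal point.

-0.011394

Expand P_7 via completeness: Σ_{m} conj(Y_{7,m}) at Ω₁ times Y_{7,m} at Ω₂ —
  [-7]  conj(Y_{7,-7})(Ω₁) = (-0.000110, 0.000010) ; Y_{7,-7}(Ω₂) = (-0.001056, 0.000106) ; Δ = (0.000000, -0.000000)
  [-6]  conj(Y_{7,-6})(Ω₁) = (-0.000393, -0.001248) ; Y_{7,-6}(Ω₂) = (0.005989, 0.006313) ; Δ = (0.000006, -0.000010)
  [-5]  conj(Y_{7,-5})(Ω₁) = (0.008440, -0.004785) ; Y_{7,-5}(Ω₂) = (0.006717, -0.043599) ; Δ = (-0.000152, -0.000400)
  [-4]  conj(Y_{7,-4})(Ω₁) = (0.033387, 0.037552) ; Y_{7,-4}(Ω₂) = (-0.134494, 0.074532) ; Δ = (-0.007289, -0.002562)
  [-3]  conj(Y_{7,-3})(Ω₁) = (-0.108687, 0.148121) ; Y_{7,-3}(Ω₂) = (0.336818, 0.144741) ; Δ = (-0.058047, 0.034158)
  [-2]  conj(Y_{7,-2})(Ω₁) = (-0.408722, -0.183516) ; Y_{7,-2}(Ω₂) = (-0.134582, -0.520509) ; Δ = (-0.040515, 0.237441)
  [-1]  conj(Y_{7,-1})(Ω₁) = (0.125222, -0.584604) ; Y_{7,-1}(Ω₂) = (-0.176767, 0.228285) ; Δ = (0.111321, 0.131925)
  [+0]  conj(Y_{7,0})(Ω₁) = (0.067584, -0.000000) ; Y_{7,0}(Ω₂) = (-0.358794, 0.000000) ; Δ = (-0.024249, 0.000000)
  [+1]  conj(Y_{7,1})(Ω₁) = (-0.125222, -0.584604) ; Y_{7,1}(Ω₂) = (0.176767, 0.228285) ; Δ = (0.111321, -0.131925)
  [+2]  conj(Y_{7,2})(Ω₁) = (-0.408722, 0.183516) ; Y_{7,2}(Ω₂) = (-0.134582, 0.520509) ; Δ = (-0.040515, -0.237441)
  [+3]  conj(Y_{7,3})(Ω₁) = (0.108687, 0.148121) ; Y_{7,3}(Ω₂) = (-0.336818, 0.144741) ; Δ = (-0.058047, -0.034158)
  [+4]  conj(Y_{7,4})(Ω₁) = (0.033387, -0.037552) ; Y_{7,4}(Ω₂) = (-0.134494, -0.074532) ; Δ = (-0.007289, 0.002562)
  [+5]  conj(Y_{7,5})(Ω₁) = (-0.008440, -0.004785) ; Y_{7,5}(Ω₂) = (-0.006717, -0.043599) ; Δ = (-0.000152, 0.000400)
  [+6]  conj(Y_{7,6})(Ω₁) = (-0.000393, 0.001248) ; Y_{7,6}(Ω₂) = (0.005989, -0.006313) ; Δ = (0.000006, 0.000010)
  [+7]  conj(Y_{7,7})(Ω₁) = (0.000110, 0.000010) ; Y_{7,7}(Ω₂) = (0.001056, 0.000106) ; Δ = (0.000000, 0.000000)
Σ over m = (-0.013601, -0.000000); ×(4π/15) → (-0.011394, -0.000000). Real part: -0.011394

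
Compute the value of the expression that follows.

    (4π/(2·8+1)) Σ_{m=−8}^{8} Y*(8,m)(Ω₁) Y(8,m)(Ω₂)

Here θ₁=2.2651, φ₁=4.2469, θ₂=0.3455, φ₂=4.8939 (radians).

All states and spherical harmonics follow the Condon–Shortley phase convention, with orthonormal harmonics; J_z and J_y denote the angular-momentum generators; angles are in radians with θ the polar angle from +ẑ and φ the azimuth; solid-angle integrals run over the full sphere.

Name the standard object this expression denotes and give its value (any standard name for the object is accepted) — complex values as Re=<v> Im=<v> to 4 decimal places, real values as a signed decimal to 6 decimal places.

This sum is the spherical-harmonic addition theorem: it equals the Legendre polynomial P_l(cos γ) of the angle γ between the two directions.
Expand P_8 via completeness: Σ_{m} conj(Y_{8,m}) at Ω₁ times Y_{8,m} at Ω₂ —
  [-8]  conj(Y_{8,-8})(Ω₁) = (-0.052372, 0.034487) ; Y_{8,-8}(Ω₂) = (0.000011, -0.000089) ; Δ = (0.000003, 0.000005)
  [-7]  conj(Y_{8,-7})(Ω₁) = (0.024343, 0.207416) ; Y_{8,-7}(Ω₂) = (-0.000947, -0.000293) ; Δ = (0.000038, -0.000204)
  [-6]  conj(Y_{8,-6})(Ω₁) = (0.374661, 0.136193) ; Y_{8,-6}(Ω₂) = (-0.003231, 0.006180) ; Δ = (-0.002052, 0.001875)
  [-5]  conj(Y_{8,-5})(Ω₁) = (0.318546, -0.300737) ; Y_{8,-5}(Ω₂) = (0.027611, 0.021573) ; Δ = (0.015283, -0.001432)
  [-4]  conj(Y_{8,-4})(Ω₁) = (-0.042353, -0.141329) ; Y_{8,-4}(Ω₂) = (0.096266, -0.085467) ; Δ = (-0.016156, -0.009985)
  [-3]  conj(Y_{8,-3})(Ω₁) = (0.276703, 0.048732) ; Y_{8,-3}(Ω₂) = (-0.174447, -0.288052) ; Δ = (-0.034233, -0.088206)
  [-2]  conj(Y_{8,-2})(Ω₁) = (0.187139, -0.251443) ; Y_{8,-2}(Ω₂) = (-0.531213, 0.201785) ; Δ = (-0.048673, 0.171332)
  [-1]  conj(Y_{8,-1})(Ω₁) = (0.066453, 0.132297) ; Y_{8,-1}(Ω₂) = (0.077222, 0.420760) ; Δ = (-0.050533, 0.038177)
  [+0]  conj(Y_{8,0})(Ω₁) = (0.338110, -0.000000) ; Y_{8,0}(Ω₂) = (-0.280166, 0.000000) ; Δ = (-0.094727, 0.000000)
  [+1]  conj(Y_{8,1})(Ω₁) = (-0.066453, 0.132297) ; Y_{8,1}(Ω₂) = (-0.077222, 0.420760) ; Δ = (-0.050533, -0.038177)
  [+2]  conj(Y_{8,2})(Ω₁) = (0.187139, 0.251443) ; Y_{8,2}(Ω₂) = (-0.531213, -0.201785) ; Δ = (-0.048673, -0.171332)
  [+3]  conj(Y_{8,3})(Ω₁) = (-0.276703, 0.048732) ; Y_{8,3}(Ω₂) = (0.174447, -0.288052) ; Δ = (-0.034233, 0.088206)
  [+4]  conj(Y_{8,4})(Ω₁) = (-0.042353, 0.141329) ; Y_{8,4}(Ω₂) = (0.096266, 0.085467) ; Δ = (-0.016156, 0.009985)
  [+5]  conj(Y_{8,5})(Ω₁) = (-0.318546, -0.300737) ; Y_{8,5}(Ω₂) = (-0.027611, 0.021573) ; Δ = (0.015283, 0.001432)
  [+6]  conj(Y_{8,6})(Ω₁) = (0.374661, -0.136193) ; Y_{8,6}(Ω₂) = (-0.003231, -0.006180) ; Δ = (-0.002052, -0.001875)
  [+7]  conj(Y_{8,7})(Ω₁) = (-0.024343, 0.207416) ; Y_{8,7}(Ω₂) = (0.000947, -0.000293) ; Δ = (0.000038, 0.000204)
  [+8]  conj(Y_{8,8})(Ω₁) = (-0.052372, -0.034487) ; Y_{8,8}(Ω₂) = (0.000011, 0.000089) ; Δ = (0.000003, -0.000005)
Σ over m = (-0.367376, -0.000000); ×(4π/17) → (-0.271563, -0.000000). Real part: -0.271563

Legendre polynomial (addition theorem), -0.271563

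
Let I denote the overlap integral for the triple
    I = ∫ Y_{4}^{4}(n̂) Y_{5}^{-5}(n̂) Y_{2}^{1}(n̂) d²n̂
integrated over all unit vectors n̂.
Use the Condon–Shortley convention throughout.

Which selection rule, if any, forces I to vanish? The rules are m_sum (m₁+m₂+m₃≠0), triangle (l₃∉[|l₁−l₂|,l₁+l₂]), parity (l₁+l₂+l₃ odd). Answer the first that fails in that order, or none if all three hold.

Σmᵢ = 0  ✓
l₃∈[|l₁−l₂|,l₁+l₂]=[1,9], have l₃=2  ✓
Σlᵢ = 11 ⇒ odd  ✗

parity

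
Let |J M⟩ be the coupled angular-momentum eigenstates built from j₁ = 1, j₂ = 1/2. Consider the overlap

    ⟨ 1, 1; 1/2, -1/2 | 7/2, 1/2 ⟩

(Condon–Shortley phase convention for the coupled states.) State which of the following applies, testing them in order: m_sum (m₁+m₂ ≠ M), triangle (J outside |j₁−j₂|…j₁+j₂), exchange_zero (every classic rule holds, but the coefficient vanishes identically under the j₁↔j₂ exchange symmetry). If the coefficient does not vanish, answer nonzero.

triangle

m-sum: m₁+m₂ = 1+(-1/2) = 1/2, M = 1/2  ✓
triangle: need |j₁−j₂| ≤ J ≤ j₁+j₂, i.e. J ∈ [1/2, 3/2]; J = 7/2 is outside ✗ ⇒ coefficient is 0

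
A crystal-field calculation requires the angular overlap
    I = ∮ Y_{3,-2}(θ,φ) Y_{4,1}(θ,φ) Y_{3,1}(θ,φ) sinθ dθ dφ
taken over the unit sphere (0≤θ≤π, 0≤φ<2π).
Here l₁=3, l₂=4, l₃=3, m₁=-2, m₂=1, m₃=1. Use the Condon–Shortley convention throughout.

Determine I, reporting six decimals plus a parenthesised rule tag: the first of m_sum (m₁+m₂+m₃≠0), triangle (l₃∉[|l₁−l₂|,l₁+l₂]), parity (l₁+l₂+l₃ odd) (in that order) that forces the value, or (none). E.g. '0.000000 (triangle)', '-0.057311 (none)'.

0.145070 (none)

Checks pass: Σm=0; 10 even; l₃=3∈[1,7].
(2·3+1)(2·4+1)(2·3+1) = 441
Δ: 4! 2! 4! / 11! → 1/34650
sum: t=1:−1/72 t=2:+1/16 t=3:−1/72 = 5/144
3j²(3 4 3; 0 0 0) = Δ·Π!·Σ² = 2/77  (sign -1)
sum: t=3:−1/48 t=4:+1/144 = -1/72
3j²(3 4 3; -2 1 1) = Δ·Π!·Σ² = 16/693  (sign -1)
combine: 4πI² = 441·2/77·16/693 = 32/121
take √, sign +1: I = 0.14506992
No selection rule forces the value: the integral is nonzero (none).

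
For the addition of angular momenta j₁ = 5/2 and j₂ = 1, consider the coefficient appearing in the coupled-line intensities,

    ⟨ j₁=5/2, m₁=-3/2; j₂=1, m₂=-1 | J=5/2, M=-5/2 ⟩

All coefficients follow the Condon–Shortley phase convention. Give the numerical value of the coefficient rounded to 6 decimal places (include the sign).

+√(2/7) = +0.534522

√[6·1!4!1!/7! · 1!4!0!2!0!5!] = √(1152/7)
  +(−1)^0/∏(0,1,4,0,0,1)! = 1/24  (running 1/24)
⟨..|..⟩ = √(1152/7)·(1/24) = +0.534522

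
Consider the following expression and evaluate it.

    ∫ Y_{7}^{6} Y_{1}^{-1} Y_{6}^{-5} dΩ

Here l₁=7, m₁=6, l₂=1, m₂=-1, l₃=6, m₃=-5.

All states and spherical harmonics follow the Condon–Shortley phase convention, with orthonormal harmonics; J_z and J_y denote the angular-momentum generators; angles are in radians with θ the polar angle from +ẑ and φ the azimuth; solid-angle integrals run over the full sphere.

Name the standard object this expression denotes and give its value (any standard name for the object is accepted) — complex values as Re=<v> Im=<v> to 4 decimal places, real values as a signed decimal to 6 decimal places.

Gaunt coefficient, +0.309019

This is a Gaunt coefficient — the integral of a triple product of spherical harmonics over the sphere.
Rules hold: Σm=0, L=14 even, 6≤6≤8.
N = 15·3·13 = 585
Δ = 2!·12!·0!/15! = 1/1365
Racah Σ t=1..1: t=1:−1/518400 = -1/518400
⇒ 3j(7 1 6; 0 0 0)² = 7/195, sgn -1
Racah Σ t=0..0: t=0:+1/79833600 = 1/79833600
⇒ 3j(7 1 6; 6 -1 -5)² = 2/35, sgn -1
4πI² = N·(3j₀)²·(3jₘ)² = 6/5
I = +1·√(1.2/4π) = 0.30901936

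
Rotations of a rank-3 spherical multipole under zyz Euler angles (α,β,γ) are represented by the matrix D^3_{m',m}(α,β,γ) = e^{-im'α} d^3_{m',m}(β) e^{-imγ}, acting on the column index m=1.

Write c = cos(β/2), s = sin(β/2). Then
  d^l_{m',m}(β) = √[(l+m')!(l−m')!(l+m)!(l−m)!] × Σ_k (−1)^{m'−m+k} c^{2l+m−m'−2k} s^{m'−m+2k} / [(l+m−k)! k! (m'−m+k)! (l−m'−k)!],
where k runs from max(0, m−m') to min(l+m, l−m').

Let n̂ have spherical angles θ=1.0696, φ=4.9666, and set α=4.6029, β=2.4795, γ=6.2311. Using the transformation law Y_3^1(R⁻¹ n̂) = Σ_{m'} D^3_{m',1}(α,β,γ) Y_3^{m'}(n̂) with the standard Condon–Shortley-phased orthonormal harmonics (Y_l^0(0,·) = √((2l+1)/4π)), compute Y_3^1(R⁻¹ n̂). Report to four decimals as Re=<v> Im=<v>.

Re=-0.2851 Im=0.0782

Need the full column D^3_{m',1} for m'=−3..3 at α=4.6029, β=2.4795, γ=6.2311.
cos(β/2)=0.325033, sin(β/2)=0.945703
d^3_{-3,1}: single k=4 term ⇒ +0.327279;  D = +0.089307+0.314859i
d^3_{-2,1}: k∈[3..4] ⇒ +0.183686 -0.777500 = -0.593814;  D = +0.585564-0.098644i
d^3_{-1,1}: k∈[2..4] ⇒ +0.059892 -0.676025 +0.715365 = +0.099232;  D = -0.005693-0.099069i
d^3_{0,1}: k∈[1..3] ⇒ +0.011884 -0.301826 +0.851709 = +0.561767;  D = +0.561005+0.029247i
d^3_{1,1}: k∈[0..2] ⇒ +0.001179 -0.079856 +0.507019 = +0.428342;  D = -0.068908+0.422763i
d^3_{2,1}: k∈[0..1] ⇒ -0.010849 +0.183686 = +0.172837;  D = -0.166526-0.046278i
d^3_{3,1}: single k=0 term ⇒ +0.038660;  D = +0.014360-0.035894i
Y_3^{m'}(θ=1.0696,φ=4.9666) and Σ D·Y over m':
  (+0.0893+0.3149i)·(-0.1944-0.2035i)  (+0.5856-0.0986i)·(-0.3299+0.1839i)  (-0.0057-0.0991i)·(+0.0110+0.0423i)  (+0.5610+0.0292i)·(-0.3309+0.0000i)  (-0.0689+0.4228i)·(-0.0110+0.0423i)  (-0.1665-0.0463i)·(-0.3299-0.1839i)  (+0.0144-0.0359i)·(+0.1944-0.2035i)
Y_3^1(R⁻¹ n̂) = -0.285087+0.078222i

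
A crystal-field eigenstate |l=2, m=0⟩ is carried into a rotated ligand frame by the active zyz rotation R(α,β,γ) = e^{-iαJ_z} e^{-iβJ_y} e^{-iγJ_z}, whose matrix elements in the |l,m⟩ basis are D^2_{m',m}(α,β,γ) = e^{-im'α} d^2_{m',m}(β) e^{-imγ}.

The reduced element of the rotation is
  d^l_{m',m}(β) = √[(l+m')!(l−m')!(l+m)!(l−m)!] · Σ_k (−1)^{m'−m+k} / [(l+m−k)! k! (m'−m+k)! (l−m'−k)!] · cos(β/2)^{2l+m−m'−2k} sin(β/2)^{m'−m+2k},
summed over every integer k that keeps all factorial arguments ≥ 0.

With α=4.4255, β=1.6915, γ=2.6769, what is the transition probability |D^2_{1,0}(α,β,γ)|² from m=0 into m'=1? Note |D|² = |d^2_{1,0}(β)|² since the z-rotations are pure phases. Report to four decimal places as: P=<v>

D^2_{1,0}(4.4255,1.6915,2.6769) = e^{-i·1·4.4255}·d^2_{1,0}(1.6915)·e^{-i·0·2.6769}. Compute d first:
Half-angle: c=0.663170, s=0.748469. N=√(6·1·2·2)=4.898979
The bounds max(0,m−m')=0 and min(l+m,l−m')=1 give 2 terms
  k=0: (−1)^1·4.8990/(2)·0.6632^3·0.7485^1 = -0.534717
  k=1: (−1)^2·4.8990/(2)·0.6632^1·0.7485^3 = +0.681117
d^2_{1,0}(1.6915) = -0.534717 +0.681117 = +0.146400
|D^2_{1,0}|² = |d^2_{1,0}(β)|² = (+0.146400)² = 0.021433 (the z-rotation phases have unit modulus)

P=0.0214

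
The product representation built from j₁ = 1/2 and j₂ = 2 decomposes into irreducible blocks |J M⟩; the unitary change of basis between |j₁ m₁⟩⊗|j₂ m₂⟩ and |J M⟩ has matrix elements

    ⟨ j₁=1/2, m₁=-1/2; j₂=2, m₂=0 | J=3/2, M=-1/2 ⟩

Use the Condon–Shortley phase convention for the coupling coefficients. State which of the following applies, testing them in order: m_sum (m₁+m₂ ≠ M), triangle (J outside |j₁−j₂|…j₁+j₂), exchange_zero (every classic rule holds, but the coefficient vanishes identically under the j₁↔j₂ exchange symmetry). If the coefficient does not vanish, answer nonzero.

nonzero

m-sum: m₁+m₂ = -1/2+0 = -1/2, M = -1/2  ✓
triangle: |j₁−j₂| = 3/2 ≤ J = 3/2 ≤ j₁+j₂ = 5/2  ✓
exchange: j₁≠j₂ or m₁≠m₂ — the exchange symmetry imposes no constraint here
value check: CG = −√(2/5) = -0.632456 ≠ 0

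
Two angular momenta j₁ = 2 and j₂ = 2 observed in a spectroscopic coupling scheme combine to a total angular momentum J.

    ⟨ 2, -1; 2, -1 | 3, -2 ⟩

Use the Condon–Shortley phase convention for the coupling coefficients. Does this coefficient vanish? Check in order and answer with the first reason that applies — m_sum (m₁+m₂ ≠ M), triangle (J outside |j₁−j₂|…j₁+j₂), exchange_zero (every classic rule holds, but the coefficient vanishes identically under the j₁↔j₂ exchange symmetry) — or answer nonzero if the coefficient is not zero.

exchange_zero

m-sum: m₁+m₂ = -1+(-1) = -2, M = -2  ✓
triangle: |j₁−j₂| = 0 ≤ J = 3 ≤ j₁+j₂ = 4  ✓
exchange: j₁=j₂ and m₁=m₂, and (−1)^(j₁+j₂−J) = (−1)^1 = −1 forces ⟨j₁m₁;j₂m₂|JM⟩ = −⟨j₂m₂;j₁m₁|JM⟩ = −⟨j₁m₁;j₂m₂|JM⟩ ⇒ the coefficient vanishes identically
Racah sum check: Σ_k collapses to 0 ⇒ CG = 0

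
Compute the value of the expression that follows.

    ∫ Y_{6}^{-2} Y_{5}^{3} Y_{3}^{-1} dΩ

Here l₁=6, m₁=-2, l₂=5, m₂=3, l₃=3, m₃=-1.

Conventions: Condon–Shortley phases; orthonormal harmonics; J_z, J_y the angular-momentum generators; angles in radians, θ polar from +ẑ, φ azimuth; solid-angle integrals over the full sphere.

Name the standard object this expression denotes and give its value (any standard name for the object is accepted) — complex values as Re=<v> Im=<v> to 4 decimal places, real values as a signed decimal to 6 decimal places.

Gaunt coefficient, -0.145631

This is a Gaunt coefficient — the integral of a triple product of spherical harmonics over the sphere.
m-sum 0 ✓  L=14 even ✓  1≤3≤11 ✓
Π(2lᵢ+1) = 13×11×7 = 1001
triangle coeff Δ(6,5,3) = 1/675675
Σ_t [3,5]: t=3:−1/8640 t=4:+1/2304 t=5:−1/8640 = 7/34560
(3j)²=7/429 [(6 5 3; 0 0 0)], sign=-1
Σ_t [6,8]: t=6:+1/11520 t=7:−1/30240 t=8:+1/1935360 = 1/18432
(3j)²=7/429 [(6 5 3; -2 3 -1)], sign=+1
⇒ 4πI² = 343/1287
I = (-1)√(343/1287/(4π)) = -0.14563067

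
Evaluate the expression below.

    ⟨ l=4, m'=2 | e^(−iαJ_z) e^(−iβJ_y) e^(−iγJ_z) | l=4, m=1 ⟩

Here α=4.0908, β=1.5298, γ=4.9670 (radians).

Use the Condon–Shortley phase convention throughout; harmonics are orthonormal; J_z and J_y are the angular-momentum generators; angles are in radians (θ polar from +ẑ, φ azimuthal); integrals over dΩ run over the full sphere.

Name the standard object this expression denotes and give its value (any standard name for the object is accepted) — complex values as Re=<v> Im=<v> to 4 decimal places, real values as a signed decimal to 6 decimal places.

This is a Wigner D-matrix element — the rotation-matrix element ⟨l m'| R(α,β,γ) |l m⟩ in the angular-momentum basis.
First d^4_{2,1}(β=1.5298), then the phase factors e^{-i(2)α} and e^{-i(1)γ}:
With c≡cos(β/2)=0.721452 and s≡sin(β/2)=0.692465, N=[720·2·120·6]^{1/2}=1018.233765
k: max(0,(1)−(2))=0 … min(4+(1),4−(2))=2
  k=0: (−1)^1·1018.2338/(240)·0.7215^7·0.6925^1 = -0.298871
  k=1: (−1)^2·1018.2338/(48)·0.7215^5·0.6925^3 = +1.376688
  k=2: (−1)^3·1018.2338/(72)·0.7215^3·0.6925^5 = -0.845523
d^4_{2,1}(1.5298) = -0.298871 +1.376688 -0.845523 = +0.232294
Phases: e^{-i·(2)·4.0908}=-0.321789-0.946811i, e^{-i·(1)·4.9670}=+0.251869+0.967761i ⇒ D=+0.194021-0.127735i

Wigner D-matrix element, Re=0.1940 Im=-0.1277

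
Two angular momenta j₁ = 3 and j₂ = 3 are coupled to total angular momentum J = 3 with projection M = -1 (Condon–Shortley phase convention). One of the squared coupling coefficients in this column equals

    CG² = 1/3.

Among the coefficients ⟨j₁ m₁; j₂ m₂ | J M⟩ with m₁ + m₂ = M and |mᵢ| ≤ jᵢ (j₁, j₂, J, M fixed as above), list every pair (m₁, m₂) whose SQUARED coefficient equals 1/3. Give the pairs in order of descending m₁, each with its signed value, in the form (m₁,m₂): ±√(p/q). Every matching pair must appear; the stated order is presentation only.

(2,-3): +√(1/3); (-3,2): −√(1/3)

Admissible pairs with m₁+m₂ = M = -1: (-3,2), (-2,1), (-1,0), (0,-1), (1,-2), (2,-3)
  (m₁,m₂)=(2,-3): CG² = 1/3, CG = +√(1/3)   ← matches the target
  (m₁,m₂)=(1,-2): CG² = 0/1, CG = 0
  (m₁,m₂)=(0,-1): CG² = 1/6, CG = −√(1/6)
  (m₁,m₂)=(-1,0): CG² = 1/6, CG = +√(1/6)
  (m₁,m₂)=(-2,1): CG² = 0/1, CG = 0
  (m₁,m₂)=(-3,2): CG² = 1/3, CG = −√(1/3)   ← matches the target
Pairs with CG² = 1/3: (2,-3): +√(1/3); (-3,2): −√(1/3)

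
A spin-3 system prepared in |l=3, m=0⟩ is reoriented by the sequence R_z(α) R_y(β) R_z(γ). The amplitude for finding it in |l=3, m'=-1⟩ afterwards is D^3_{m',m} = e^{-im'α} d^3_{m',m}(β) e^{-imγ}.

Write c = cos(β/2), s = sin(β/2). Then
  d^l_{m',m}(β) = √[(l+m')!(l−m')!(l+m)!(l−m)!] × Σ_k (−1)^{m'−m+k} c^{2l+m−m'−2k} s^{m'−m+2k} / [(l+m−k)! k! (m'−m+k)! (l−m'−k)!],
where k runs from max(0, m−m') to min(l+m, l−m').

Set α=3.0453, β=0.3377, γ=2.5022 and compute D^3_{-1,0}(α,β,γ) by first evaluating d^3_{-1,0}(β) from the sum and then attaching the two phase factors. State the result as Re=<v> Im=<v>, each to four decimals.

Split into d^3_{-1,0}(β=0.3377) × two z-phases.
Half-angle: c=0.985779, s=0.168049. N=√(2·24·6·6)=41.569219
k∈{1,2,3} keeps every argument non-negative
  k=1: (−1)^0·41.5692/(12)·0.9858^5·0.1680^1 = +0.541905
  k=2: (−1)^1·41.5692/(4)·0.9858^3·0.1680^3 = -0.047245
  k=3: (−1)^2·41.5692/(12)·0.9858^1·0.1680^5 = +0.000458
d^3_{-1,0}(0.3377) = +0.541905 -0.047245 +0.000458 = +0.495118
Phases: e^{-i·(-1)·3.0453}=-0.995367+0.096144i, e^{-i·(0)·2.5022}=+1.000000+0.000000i ⇒ D=-0.492824+0.047603i

Re=-0.4928 Im=0.0476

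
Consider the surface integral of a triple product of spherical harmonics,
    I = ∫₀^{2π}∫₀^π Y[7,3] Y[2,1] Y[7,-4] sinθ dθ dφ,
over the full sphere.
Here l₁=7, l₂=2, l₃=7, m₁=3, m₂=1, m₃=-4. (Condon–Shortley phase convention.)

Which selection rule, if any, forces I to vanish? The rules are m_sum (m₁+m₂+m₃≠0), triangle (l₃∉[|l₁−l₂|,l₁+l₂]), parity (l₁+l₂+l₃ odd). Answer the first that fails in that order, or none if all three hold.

Σmᵢ = 0  ✓
l₃∈[|l₁−l₂|,l₁+l₂]=[5,9], have l₃=7  ✓
Σlᵢ = 16 ⇒ even  ✓

none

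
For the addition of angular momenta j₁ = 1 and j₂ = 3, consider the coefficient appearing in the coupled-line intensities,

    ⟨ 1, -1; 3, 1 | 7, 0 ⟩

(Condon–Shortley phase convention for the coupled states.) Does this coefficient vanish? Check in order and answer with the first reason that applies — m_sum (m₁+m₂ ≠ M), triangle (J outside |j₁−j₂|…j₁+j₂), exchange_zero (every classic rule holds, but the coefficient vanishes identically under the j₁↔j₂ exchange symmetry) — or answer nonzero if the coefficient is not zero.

triangle

m-sum: m₁+m₂ = -1+1 = 0, M = 0  ✓
triangle: need |j₁−j₂| ≤ J ≤ j₁+j₂, i.e. J ∈ [2, 4]; J = 7 is outside ✗ ⇒ coefficient is 0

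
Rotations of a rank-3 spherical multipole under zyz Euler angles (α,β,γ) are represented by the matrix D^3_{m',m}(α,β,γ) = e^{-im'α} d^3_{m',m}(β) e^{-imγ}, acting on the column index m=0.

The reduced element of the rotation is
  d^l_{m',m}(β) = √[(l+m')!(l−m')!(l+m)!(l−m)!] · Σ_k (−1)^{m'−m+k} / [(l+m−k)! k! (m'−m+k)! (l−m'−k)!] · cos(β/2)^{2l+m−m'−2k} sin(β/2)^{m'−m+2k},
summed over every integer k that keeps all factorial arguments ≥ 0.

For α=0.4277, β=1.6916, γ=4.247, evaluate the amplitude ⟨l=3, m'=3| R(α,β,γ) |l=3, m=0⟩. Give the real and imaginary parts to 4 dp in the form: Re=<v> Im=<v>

Re=-0.1552 Im=0.5244

D^3_{3,0}(0.4277,1.6916,4.2470) = e^{-i·3·0.4277}·d^3_{3,0}(1.6916)·e^{-i·0·4.2470}. Compute d first:
With c≡cos(β/2)=0.663133 and s≡sin(β/2)=0.748502, N=[720·1·6·6]^{1/2}=160.996894
Admissible k: 0..0 (factorial args all ≥0)
  k=0: (−1)^3·160.9969/(36)·0.6631^3·0.7485^3 = -0.546884
d^3_{3,0}(1.6916) = -0.546884
D = (+0.283744-0.958900i)·(-0.546884)·(+1.000000+0.000000i) = -0.155175+0.524407i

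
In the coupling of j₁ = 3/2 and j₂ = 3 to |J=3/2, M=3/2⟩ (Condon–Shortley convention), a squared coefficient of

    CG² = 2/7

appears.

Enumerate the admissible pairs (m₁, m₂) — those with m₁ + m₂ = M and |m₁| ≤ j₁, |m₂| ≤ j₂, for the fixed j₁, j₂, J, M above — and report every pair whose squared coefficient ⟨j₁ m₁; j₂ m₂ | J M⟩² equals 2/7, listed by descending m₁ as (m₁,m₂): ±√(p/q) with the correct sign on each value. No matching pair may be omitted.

Admissible pairs with m₁+m₂ = M = 3/2: (-3/2,3), (-1/2,2), (1/2,1), (3/2,0)
  (m₁,m₂)=(3/2,0): CG² = 1/35, CG = +√(1/35)
  (m₁,m₂)=(1/2,1): CG² = 4/35, CG = −√(4/35)
  (m₁,m₂)=(-1/2,2): CG² = 2/7, CG = +√(2/7)   ← matches the target
  (m₁,m₂)=(-3/2,3): CG² = 4/7, CG = −√(4/7)
Pairs with CG² = 2/7: (-1/2,2): +√(2/7)

(-1/2,2): +√(2/7)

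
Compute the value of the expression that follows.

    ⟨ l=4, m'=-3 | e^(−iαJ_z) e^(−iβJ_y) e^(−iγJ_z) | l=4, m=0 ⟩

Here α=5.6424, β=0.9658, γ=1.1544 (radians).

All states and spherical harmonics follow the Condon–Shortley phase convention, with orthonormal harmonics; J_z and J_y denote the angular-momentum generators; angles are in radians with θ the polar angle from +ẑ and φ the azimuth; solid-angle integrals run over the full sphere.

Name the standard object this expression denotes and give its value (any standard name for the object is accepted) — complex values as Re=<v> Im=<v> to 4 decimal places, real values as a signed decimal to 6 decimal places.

This is a Wigner D-matrix element — the rotation-matrix element ⟨l m'| R(α,β,γ) |l m⟩ in the angular-momentum basis.
First d^4_{-3,0}(β=0.9658), then the phase factors e^{-i(-3)α} and e^{-i(0)γ}:
With c≡cos(β/2)=0.885652 and s≡sin(β/2)=0.464350, N=[1·5040·24·24]^{1/2}=1703.830978
k∈{3,4} keeps every argument non-negative
  k=3: (−1)^0·1703.8310/(144)·0.8857^5·0.4643^3 = +0.645527
  k=4: (−1)^1·1703.8310/(144)·0.8857^3·0.4643^5 = -0.177451
d^4_{-3,0}(0.9658) = +0.645527 -0.177451 = +0.468076
D = (-0.344362-0.938837i)·(+0.468076)·(+1.000000+0.000000i) = -0.161188-0.439447i

Wigner D-matrix element, Re=-0.1612 Im=-0.4394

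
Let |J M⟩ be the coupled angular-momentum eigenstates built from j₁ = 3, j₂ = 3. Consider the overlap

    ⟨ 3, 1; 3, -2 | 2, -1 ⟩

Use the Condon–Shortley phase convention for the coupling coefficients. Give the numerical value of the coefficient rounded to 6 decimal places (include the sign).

triangle: 4!·2!·2!/9! = 96/362880
(j±m)!: 4!·2!·1!·5!·1!·3! = 34560
prefactor² = (2J+1)·Δ·N² = 320/7
  k=0: +1/(0!·4!·2!·1!·0!·1!) = 1/48
  k=1: −1/(1!·3!·1!·0!·1!·2!) = -1/12
Σ = -1/16  ⇒  CG² = 320/7·(-1/16)² = 5/28
CG = −√(5/28) = -0.422577

−√(5/28) ≈ -0.422577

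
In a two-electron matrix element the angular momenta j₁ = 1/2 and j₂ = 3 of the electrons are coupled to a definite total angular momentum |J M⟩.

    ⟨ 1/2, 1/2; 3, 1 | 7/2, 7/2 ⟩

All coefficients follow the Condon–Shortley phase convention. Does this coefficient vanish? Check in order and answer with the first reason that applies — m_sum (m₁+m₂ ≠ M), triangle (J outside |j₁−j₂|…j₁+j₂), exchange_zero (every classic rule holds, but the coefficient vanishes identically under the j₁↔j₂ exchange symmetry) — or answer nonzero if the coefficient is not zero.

m_sum

m-sum: m₁+m₂ = 1/2+1 = 3/2, M = 7/2  ✗ ⇒ coefficient is 0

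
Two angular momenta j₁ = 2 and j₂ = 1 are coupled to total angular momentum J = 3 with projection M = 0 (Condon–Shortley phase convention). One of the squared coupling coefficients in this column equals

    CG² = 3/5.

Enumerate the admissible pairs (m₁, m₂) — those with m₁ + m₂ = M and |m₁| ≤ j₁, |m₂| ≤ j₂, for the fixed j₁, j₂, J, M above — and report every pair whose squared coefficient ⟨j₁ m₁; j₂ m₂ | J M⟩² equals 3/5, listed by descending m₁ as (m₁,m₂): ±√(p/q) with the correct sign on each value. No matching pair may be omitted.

Admissible pairs with m₁+m₂ = M = 0: (-1,1), (0,0), (1,-1)
  (m₁,m₂)=(1,-1): CG² = 1/5, CG = +√(1/5)
  (m₁,m₂)=(0,0): CG² = 3/5, CG = +√(3/5)   ← matches the target
  (m₁,m₂)=(-1,1): CG² = 1/5, CG = +√(1/5)
Pairs with CG² = 3/5: (0,0): +√(3/5)

(0,0): +√(3/5)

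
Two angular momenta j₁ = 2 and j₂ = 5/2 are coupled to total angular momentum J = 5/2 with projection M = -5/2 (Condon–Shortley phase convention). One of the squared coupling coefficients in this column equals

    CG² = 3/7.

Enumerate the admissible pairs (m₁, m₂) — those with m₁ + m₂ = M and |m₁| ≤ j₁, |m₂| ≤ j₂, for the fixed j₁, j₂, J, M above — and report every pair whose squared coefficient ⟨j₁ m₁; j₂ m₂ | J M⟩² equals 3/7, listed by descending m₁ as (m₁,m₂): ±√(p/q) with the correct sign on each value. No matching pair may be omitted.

Admissible pairs with m₁+m₂ = M = -5/2: (-2,-1/2), (-1,-3/2), (0,-5/2)
  (m₁,m₂)=(0,-5/2): CG² = 5/14, CG = +√(5/14)
  (m₁,m₂)=(-1,-3/2): CG² = 3/7, CG = −√(3/7)   ← matches the target
  (m₁,m₂)=(-2,-1/2): CG² = 3/14, CG = +√(3/14)
Pairs with CG² = 3/7: (-1,-3/2): −√(3/7)

(-1,-3/2): −√(3/7)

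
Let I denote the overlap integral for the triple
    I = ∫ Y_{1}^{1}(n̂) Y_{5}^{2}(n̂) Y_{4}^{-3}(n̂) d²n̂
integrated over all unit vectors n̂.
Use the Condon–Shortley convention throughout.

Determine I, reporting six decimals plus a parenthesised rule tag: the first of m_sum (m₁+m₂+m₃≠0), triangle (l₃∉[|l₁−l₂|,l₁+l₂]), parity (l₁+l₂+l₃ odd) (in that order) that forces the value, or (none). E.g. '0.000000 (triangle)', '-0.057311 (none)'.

Rules hold: Σm=0, L=10 even, 4≤4≤6.
N = 3·11·9 = 297
Δ = 2!·0!·8!/11! = 1/495
Racah Σ t=1..1: t=1:−1/576 = -1/576
⇒ 3j(1 5 4; 0 0 0)² = 5/99, sgn -1
Racah Σ t=0..0: t=0:+1/10080 = 1/10080
⇒ 3j(1 5 4; 1 2 -3)² = 1/165, sgn -1
4πI² = N·(3j₀)²·(3jₘ)² = 1/11
I = +1·√(0.0909091/4π) = 0.08505478
No selection rule forces the value: the integral is nonzero (none).

0.085055 (none)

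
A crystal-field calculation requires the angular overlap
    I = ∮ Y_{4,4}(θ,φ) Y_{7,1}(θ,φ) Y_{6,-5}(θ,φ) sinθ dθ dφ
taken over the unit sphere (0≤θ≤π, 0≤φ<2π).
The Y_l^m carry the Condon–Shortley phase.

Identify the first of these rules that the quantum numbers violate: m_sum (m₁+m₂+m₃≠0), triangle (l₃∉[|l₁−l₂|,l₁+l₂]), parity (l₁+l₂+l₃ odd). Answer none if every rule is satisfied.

azimuthal sum: 4 + 1 − 5 = 0  ✓
3 ≤ 6 ≤ 11 (triangle on l)  ✓
L = 4 + 7 + 6 = 17 (odd)  ✗

parity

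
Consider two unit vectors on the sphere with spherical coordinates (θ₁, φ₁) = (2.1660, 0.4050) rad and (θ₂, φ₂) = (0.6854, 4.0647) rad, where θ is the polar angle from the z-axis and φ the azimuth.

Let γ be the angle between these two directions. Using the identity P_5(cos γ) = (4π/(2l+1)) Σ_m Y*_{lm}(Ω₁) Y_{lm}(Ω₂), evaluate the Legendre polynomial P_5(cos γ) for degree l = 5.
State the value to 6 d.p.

0.105738

Addition theorem: P_5(cos γ) = (4π/11) Σ_m Y*_{lm}(Ω₁) Y_{lm}(Ω₂), m = −5…5:
  term(m=-5) = (0.007260, 0.004461)   from Y*(Ω₁)=(-0.079268, 0.162351), Y(Ω₂)=(0.004561, -0.046942)
  term(m=-4) = (0.033932, 0.061872)   from Y*(Ω₁)=(0.019027, -0.386387), Y(Ω₂)=(-0.155427, 0.095472)
  term(m=-3) = (-0.002282, 0.138484)   from Y*(Ω₁)=(0.125147, 0.336767), Y(Ω₂)=(0.359108, 0.140224)
  term(m=-2) = (0.007926, -0.013387)   from Y*(Ω₁)=(0.025570, 0.026861), Y(Ω₂)=(-0.114083, -0.403689)
  term(m=-1) = (0.009446, -0.005385)   from Y*(Ω₁)=(-0.323157, -0.138537), Y(Ω₂)=(-0.018658, 0.024662)
  term(m=+0) = (-0.020006, 0.000000)   from Y*(Ω₁)=(0.051105, -0.000000), Y(Ω₂)=(-0.391464, 0.000000)
  term(m=+1) = (0.009446, 0.005385)   from Y*(Ω₁)=(0.323157, -0.138537), Y(Ω₂)=(0.018658, 0.024662)
  term(m=+2) = (0.007926, 0.013387)   from Y*(Ω₁)=(0.025570, -0.026861), Y(Ω₂)=(-0.114083, 0.403689)
  term(m=+3) = (-0.002282, -0.138484)   from Y*(Ω₁)=(-0.125147, 0.336767), Y(Ω₂)=(-0.359108, 0.140224)
  term(m=+4) = (0.033932, -0.061872)   from Y*(Ω₁)=(0.019027, 0.386387), Y(Ω₂)=(-0.155427, -0.095472)
  term(m=+5) = (0.007260, -0.004461)   from Y*(Ω₁)=(0.079268, 0.162351), Y(Ω₂)=(-0.004561, -0.046942)
Σ over m = (0.092558, 0.000000); ×(4π/11) → (0.105738, 0.000000). Real part: 0.105738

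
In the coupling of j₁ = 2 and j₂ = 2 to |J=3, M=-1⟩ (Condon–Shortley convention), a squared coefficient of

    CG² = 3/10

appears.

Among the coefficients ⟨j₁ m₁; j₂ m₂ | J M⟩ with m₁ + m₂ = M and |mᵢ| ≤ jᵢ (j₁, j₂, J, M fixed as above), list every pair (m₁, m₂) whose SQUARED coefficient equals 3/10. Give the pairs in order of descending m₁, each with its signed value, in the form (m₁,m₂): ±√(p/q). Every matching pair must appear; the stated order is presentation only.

Admissible pairs with m₁+m₂ = M = -1: (-2,1), (-1,0), (0,-1), (1,-2)
  (m₁,m₂)=(1,-2): CG² = 3/10, CG = +√(3/10)   ← matches the target
  (m₁,m₂)=(0,-1): CG² = 1/5, CG = +√(1/5)
  (m₁,m₂)=(-1,0): CG² = 1/5, CG = −√(1/5)
  (m₁,m₂)=(-2,1): CG² = 3/10, CG = −√(3/10)   ← matches the target
Pairs with CG² = 3/10: (1,-2): +√(3/10); (-2,1): −√(3/10)

(1,-2): +√(3/10); (-2,1): −√(3/10)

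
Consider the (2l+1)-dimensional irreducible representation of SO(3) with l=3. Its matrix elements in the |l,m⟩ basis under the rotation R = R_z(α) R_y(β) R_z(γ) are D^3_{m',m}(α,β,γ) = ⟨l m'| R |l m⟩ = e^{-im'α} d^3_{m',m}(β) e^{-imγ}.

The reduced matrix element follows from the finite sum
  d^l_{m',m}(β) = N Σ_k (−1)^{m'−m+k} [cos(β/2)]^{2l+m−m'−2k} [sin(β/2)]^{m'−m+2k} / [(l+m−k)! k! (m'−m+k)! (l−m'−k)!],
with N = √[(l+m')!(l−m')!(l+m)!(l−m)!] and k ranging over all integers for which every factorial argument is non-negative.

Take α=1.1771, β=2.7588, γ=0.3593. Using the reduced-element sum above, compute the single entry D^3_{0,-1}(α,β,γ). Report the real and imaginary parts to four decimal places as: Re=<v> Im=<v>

Split into d^3_{0,-1}(β=2.7588) × two z-phases.
c=cos(2.758800/2)=0.190230, s=sin(2.758800/2)=0.981740; N=√[6·6·2·24]=41.569219
Admissible k: 0..2 (factorial args all ≥0)
  k=0: (−1)^1·41.5692/(12)·0.1902^5·0.9817^1 = -0.000847
  k=1: (−1)^2·41.5692/(4)·0.1902^3·0.9817^3 = +0.067692
  k=2: (−1)^3·41.5692/(12)·0.1902^1·0.9817^5 = -0.600967
d^3_{0,-1}(2.7588) = -0.000847 +0.067692 -0.600967 = -0.534123
Attach z-rotation phases: D = e^{-i(0)(1.1771)}·(-0.534123)·e^{-i(-1)(0.3593)} = -0.500015-0.187808i

Re=-0.5000 Im=-0.1878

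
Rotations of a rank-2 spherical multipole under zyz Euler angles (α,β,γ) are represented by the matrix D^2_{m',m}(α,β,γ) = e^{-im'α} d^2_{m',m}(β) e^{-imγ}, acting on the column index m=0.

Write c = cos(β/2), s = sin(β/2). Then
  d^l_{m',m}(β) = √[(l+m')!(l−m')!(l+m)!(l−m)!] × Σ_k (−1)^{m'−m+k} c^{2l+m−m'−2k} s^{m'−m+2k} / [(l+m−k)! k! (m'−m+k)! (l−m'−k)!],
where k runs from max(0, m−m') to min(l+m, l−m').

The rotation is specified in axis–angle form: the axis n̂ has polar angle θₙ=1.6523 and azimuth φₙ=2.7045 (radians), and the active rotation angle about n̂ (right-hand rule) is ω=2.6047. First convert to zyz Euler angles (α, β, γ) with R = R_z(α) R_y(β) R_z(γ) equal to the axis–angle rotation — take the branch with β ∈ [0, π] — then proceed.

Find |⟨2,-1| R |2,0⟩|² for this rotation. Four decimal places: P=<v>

P=0.3041

Axis–angle → zyz. n̂ = (sinθₙcosφₙ, sinθₙsinφₙ, cosθₙ) = (-0.902979, +0.421902, -0.081413), ω = 2.6047.
R = I cosω + sinω [n̂]ₓ + (1−cosω) n̂n̂ᵀ gives
  R = [+0.656718, -0.666695, +0.352475; -0.749976, -0.528344, +0.397981; -0.079104, -0.525709, -0.846978]
β = atan2(√(R₁₃²+R₂₃²), R₃₃) = 2.581072; α = atan2(R₂₃, R₁₃) mod 2π = 0.845961; γ = atan2(R₃₂, −R₃₁) mod 2π = 4.861739
D^2_{-1,0}(0.8460,2.5811,4.8617) = e^{-i·-1·0.8460}·d^2_{-1,0}(2.5811)·e^{-i·0·4.8617}. Compute d first:
Half-angle: c=0.276606, s=0.960983. N=√(1·6·2·2)=4.898979
The bounds max(0,m−m')=1 and min(l+m,l−m')=2 give 2 terms
  k=1: (−1)^0·4.8990/(2)·0.2766^3·0.9610^1 = +0.049817
  k=2: (−1)^1·4.8990/(2)·0.2766^1·0.9610^3 = -0.601291
d^2_{-1,0}(2.5811) = +0.049817 -0.601291 = -0.551474
|D^2_{-1,0}|² = |d^2_{-1,0}(β)|² = (-0.551474)² = 0.304124 (the z-rotation phases have unit modulus)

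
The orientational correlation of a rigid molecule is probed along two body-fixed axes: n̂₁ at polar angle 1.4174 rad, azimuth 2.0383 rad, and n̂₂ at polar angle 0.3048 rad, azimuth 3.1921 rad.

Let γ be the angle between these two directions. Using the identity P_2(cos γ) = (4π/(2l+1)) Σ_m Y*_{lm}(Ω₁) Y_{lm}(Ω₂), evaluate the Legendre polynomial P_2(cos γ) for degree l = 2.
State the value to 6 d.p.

Summing Y*_{l m}(θ₁,φ₁)·Y_{l m}(θ₂,φ₂) over m ∈ [−2, 2]; prefactor 4π/(2·2+1) = 2.513274:
  [-2]  conj(Y_{2,-2})(Ω₁) = -0.22402 - 0.30354j ; Y_{2,-2}(Ω₂) = 0.03461 - 0.00351j ; Δ = -0.00882 - 0.00972j
  [-1]  conj(Y_{2,-1})(Ω₁) = -0.05257 + 0.10414j ; Y_{2,-1}(Ω₂) = -0.22088 + 0.01117j ; Δ = 0.01045 - 0.02359j
  [+0]  conj(Y_{2,0})(Ω₁) = -0.29330 + 0.00000j ; Y_{2,0}(Ω₂) = 0.54557 + 0.00000j ; Δ = -0.16002 + 0.00000j
  [+1]  conj(Y_{2,1})(Ω₁) = 0.05257 + 0.10414j ; Y_{2,1}(Ω₂) = 0.22088 + 0.01117j ; Δ = 0.01045 + 0.02359j
  [+2]  conj(Y_{2,2})(Ω₁) = -0.22402 + 0.30354j ; Y_{2,2}(Ω₂) = 0.03461 + 0.00351j ; Δ = -0.00882 + 0.00972j
Accumulated sum -0.15676 - 0.00000j; after 4π/(2l+1) scaling, -0.39397 - 0.00000j ⇒ P_2 = -0.393968

-0.393968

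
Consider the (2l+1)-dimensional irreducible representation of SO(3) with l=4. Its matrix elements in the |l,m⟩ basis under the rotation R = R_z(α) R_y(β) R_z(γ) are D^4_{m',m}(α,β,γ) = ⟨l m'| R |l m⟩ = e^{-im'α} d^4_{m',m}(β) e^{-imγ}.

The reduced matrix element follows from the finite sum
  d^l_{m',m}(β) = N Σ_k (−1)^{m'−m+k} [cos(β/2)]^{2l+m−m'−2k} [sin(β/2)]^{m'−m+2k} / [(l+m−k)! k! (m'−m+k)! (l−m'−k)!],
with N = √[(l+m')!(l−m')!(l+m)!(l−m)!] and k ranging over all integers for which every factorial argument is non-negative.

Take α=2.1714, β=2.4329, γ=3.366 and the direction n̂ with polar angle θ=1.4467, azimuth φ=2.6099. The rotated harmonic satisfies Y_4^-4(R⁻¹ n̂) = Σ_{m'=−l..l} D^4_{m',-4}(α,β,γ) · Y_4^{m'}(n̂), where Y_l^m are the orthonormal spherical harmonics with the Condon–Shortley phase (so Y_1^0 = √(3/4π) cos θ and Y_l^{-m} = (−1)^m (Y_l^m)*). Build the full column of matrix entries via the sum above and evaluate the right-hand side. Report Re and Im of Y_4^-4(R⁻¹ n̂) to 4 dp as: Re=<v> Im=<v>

Need the full column D^4_{m',-4} for m'=−4..4 at α=2.1714, β=2.4329, γ=3.3660.
cos(β/2)=0.346977, sin(β/2)=0.937873
d^4_{-4,-4}: single k=0 term ⇒ +0.000210;  D = -0.000207-0.000033i
d^4_{-3,-4}: single k=0 term ⇒ -0.001606;  D = -0.000687-0.001452i
d^4_{-2,-4}: single k=0 term ⇒ +0.008122;  D = +0.004092-0.007016i
d^4_{-1,-4}: single k=0 term ⇒ -0.031048;  D = +0.030966-0.002251i
d^4_{0,-4}: single k=0 term ⇒ +0.093828;  D = +0.058498+0.073359i
d^4_{1,-4}: single k=0 term ⇒ -0.226840;  D = -0.066391+0.216907i
d^4_{2,-4}: single k=0 term ⇒ +0.433558;  D = -0.413732+0.129606i
d^4_{3,-4}: single k=0 term ⇒ -0.626406;  D = -0.492305-0.387325i
d^4_{4,-4}: single k=0 term ⇒ +0.598624;  D = +0.039487-0.597320i
Y_4^{m'}(θ=1.4467,φ=2.6099) and Σ D·Y over m':
  (-0.0002-0.0000i)·(-0.2265+0.3645i)  (-0.0007-0.0015i)·(+0.0037-0.1513i)  (+0.0041-0.0070i)·(-0.1429-0.2570i)  (+0.0310-0.0023i)·(+0.1449+0.0852i)  (+0.0585+0.0734i)·(+0.2696+0.0000i)  (-0.0664+0.2169i)·(-0.1449+0.0852i)  (-0.4137+0.1296i)·(-0.1429+0.2570i)  (-0.4923-0.3873i)·(-0.0037-0.1513i)  (+0.0395-0.5973i)·(-0.2265-0.3645i)
Y_4^-4(R⁻¹ n̂) = -0.248603+0.056933i

Re=-0.2486 Im=0.0569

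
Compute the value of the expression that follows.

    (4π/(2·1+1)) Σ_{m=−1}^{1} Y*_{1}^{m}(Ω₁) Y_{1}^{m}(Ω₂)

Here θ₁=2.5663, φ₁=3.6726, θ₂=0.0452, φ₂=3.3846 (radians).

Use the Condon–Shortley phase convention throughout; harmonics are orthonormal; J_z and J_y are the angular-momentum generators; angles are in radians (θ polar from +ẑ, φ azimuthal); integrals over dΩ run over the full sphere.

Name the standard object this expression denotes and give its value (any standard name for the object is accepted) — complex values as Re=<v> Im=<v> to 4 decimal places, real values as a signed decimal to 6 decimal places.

Legendre polynomial (addition theorem), -0.814605

This sum is the spherical-harmonic addition theorem: it equals the Legendre polynomial P_l(cos γ) of the angle γ between the two directions.
Term-by-term m-sum for l=1 (normalisation 4π/3 = 4.188790):
  [-1]  conj(Y_{1,-1})(Ω₁) = -0.16209 - 0.09519j ; Y_{1,-1}(Ω₂) = -0.01515 + 0.00376j ; Δ = 0.00281 + 0.00083j
  [+0]  conj(Y_{1,0})(Ω₁) = -0.40995 + 0.00000j ; Y_{1,0}(Ω₂) = 0.48810 + 0.00000j ; Δ = -0.20010 + 0.00000j
  [+1]  conj(Y_{1,1})(Ω₁) = 0.16209 - 0.09519j ; Y_{1,1}(Ω₂) = 0.01515 + 0.00376j ; Δ = 0.00281 - 0.00083j
Total Σ_m = -0.19447 + 0.00000j. Multiply by 4.188790: -0.81460 + 0.00000j. P_1(cos γ) = -0.814605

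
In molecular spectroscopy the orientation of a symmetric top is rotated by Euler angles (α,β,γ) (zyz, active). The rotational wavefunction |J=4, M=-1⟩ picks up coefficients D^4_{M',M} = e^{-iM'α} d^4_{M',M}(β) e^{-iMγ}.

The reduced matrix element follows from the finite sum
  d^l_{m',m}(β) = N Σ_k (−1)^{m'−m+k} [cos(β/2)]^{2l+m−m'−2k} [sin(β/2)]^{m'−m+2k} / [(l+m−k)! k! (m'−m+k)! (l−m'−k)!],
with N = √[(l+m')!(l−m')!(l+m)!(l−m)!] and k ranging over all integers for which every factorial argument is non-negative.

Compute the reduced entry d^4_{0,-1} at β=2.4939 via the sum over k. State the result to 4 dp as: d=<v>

d=0.3905

d^4_{0,-1}(β=2.4939) via the finite sum:
With c≡cos(β/2)=0.318215 and s≡sin(β/2)=0.948018, N=[24·24·6·120]^{1/2}=643.987578
The bounds max(0,m−m')=0 and min(l+m,l−m')=3 give 4 terms
  k=0: (−1)^1·643.9876/(144)·0.3182^7·0.9480^1 = -0.001401
  k=1: (−1)^2·643.9876/(24)·0.3182^5·0.9480^3 = +0.074597
  k=2: (−1)^3·643.9876/(24)·0.3182^3·0.9480^5 = -0.662084
  k=3: (−1)^4·643.9876/(144)·0.3182^1·0.9480^7 = +0.979385
d^4_{0,-1}(2.4939) = -0.001401 +0.074597 -0.662084 +0.979385 = +0.390497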